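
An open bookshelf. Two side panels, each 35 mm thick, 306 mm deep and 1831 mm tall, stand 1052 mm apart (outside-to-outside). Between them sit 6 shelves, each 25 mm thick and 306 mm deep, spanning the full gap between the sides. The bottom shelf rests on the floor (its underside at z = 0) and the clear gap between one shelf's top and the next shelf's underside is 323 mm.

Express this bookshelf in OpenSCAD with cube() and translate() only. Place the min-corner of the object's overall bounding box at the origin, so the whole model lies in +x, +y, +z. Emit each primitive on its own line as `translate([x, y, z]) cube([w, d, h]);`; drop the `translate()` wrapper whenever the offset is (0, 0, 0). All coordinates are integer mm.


cube([35, 306, 1831]);
translate([1017, 0, 0]) cube([35, 306, 1831]);
translate([35, 0, 0]) cube([982, 306, 25]);
translate([35, 0, 348]) cube([982, 306, 25]);
translate([35, 0, 696]) cube([982, 306, 25]);
translate([35, 0, 1044]) cube([982, 306, 25]);
translate([35, 0, 1392]) cube([982, 306, 25]);
translate([35, 0, 1740]) cube([982, 306, 25]);


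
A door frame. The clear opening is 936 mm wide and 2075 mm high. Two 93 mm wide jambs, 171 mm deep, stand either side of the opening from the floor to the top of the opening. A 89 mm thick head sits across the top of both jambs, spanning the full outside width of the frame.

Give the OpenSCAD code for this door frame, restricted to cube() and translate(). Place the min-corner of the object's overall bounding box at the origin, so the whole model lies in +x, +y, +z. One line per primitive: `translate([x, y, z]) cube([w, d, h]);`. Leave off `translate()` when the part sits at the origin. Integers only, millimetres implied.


cube([93, 171, 2075]);
translate([1029, 0, 0]) cube([93, 171, 2075]);
translate([0, 0, 2075]) cube([1122, 171, 89]);


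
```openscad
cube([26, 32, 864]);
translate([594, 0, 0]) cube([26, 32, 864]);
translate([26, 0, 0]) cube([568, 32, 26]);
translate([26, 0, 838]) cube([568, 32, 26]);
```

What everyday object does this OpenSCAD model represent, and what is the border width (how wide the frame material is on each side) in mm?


A picture frame. The border width is 26 mm.

Four thin pieces enclosing a rectangular opening — a picture frame. The two full-height stiles are 864 mm tall; the top rail sits at z = 838 and is 26 mm tall, so the border above the opening is 864 − 838 = 26 mm, matching the stile x-width.


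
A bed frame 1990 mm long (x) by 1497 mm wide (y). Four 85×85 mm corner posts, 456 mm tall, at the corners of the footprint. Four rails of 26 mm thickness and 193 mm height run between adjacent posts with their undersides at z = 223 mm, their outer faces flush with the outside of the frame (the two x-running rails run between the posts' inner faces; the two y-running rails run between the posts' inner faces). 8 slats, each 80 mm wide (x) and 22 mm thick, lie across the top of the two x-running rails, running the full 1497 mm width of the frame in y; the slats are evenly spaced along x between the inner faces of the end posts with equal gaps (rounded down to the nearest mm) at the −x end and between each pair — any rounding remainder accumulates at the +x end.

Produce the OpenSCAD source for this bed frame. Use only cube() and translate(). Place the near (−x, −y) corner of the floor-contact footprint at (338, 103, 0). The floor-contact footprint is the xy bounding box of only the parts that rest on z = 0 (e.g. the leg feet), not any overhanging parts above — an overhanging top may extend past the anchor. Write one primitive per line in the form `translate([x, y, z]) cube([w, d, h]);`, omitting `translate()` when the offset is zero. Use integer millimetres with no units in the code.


// slat z = rail_z + rail_h = 223 + 193 = 416
// slat gap = ⌊(1820 − 8·80) / 9⌋ = 131
translate([338, 103, 0]) cube([85, 85, 456]);
translate([338, 1515, 0]) cube([85, 85, 456]);
translate([2243, 103, 0]) cube([85, 85, 456]);
translate([2243, 1515, 0]) cube([85, 85, 456]);
translate([423, 103, 223]) cube([1820, 26, 193]);
translate([423, 1574, 223]) cube([1820, 26, 193]);
translate([338, 188, 223]) cube([26, 1327, 193]);
translate([2302, 188, 223]) cube([26, 1327, 193]);
translate([554, 103, 416]) cube([80, 1497, 22]);
translate([765, 103, 416]) cube([80, 1497, 22]);
translate([976, 103, 416]) cube([80, 1497, 22]);
translate([1187, 103, 416]) cube([80, 1497, 22]);
translate([1398, 103, 416]) cube([80, 1497, 22]);
translate([1609, 103, 416]) cube([80, 1497, 22]);
translate([1820, 103, 416]) cube([80, 1497, 22]);
translate([2031, 103, 416]) cube([80, 1497, 22]);


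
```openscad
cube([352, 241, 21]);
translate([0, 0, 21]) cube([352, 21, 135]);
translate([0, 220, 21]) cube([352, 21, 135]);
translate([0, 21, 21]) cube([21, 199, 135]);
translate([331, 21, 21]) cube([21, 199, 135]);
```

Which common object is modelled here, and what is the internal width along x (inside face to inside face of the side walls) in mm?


An open box. The internal width is 310 mm.

A 352×241 base slab with four walls standing on it — an open box. The base is 352 mm wide and the walls are 21 mm thick, so the internal width is 352 − 2 × 21 = 310 mm.


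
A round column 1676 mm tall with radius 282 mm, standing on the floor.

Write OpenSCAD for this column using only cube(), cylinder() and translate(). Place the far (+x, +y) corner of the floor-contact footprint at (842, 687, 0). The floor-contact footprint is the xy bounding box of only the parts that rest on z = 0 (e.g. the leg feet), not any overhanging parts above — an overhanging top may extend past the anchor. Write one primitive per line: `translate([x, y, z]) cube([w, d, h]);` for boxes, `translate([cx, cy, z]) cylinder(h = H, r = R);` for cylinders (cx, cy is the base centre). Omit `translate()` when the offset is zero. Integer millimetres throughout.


translate([560, 405, 0]) cylinder(h = 1676, r = 282);


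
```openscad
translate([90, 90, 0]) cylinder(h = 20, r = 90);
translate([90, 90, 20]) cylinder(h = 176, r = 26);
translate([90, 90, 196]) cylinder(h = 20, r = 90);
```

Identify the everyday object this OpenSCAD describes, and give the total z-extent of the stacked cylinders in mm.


A spool. The overall height is 216 mm.

Three coaxial cylinders, large–small–large — a spool. Two 20 mm flanges and a 176 mm core give 20 + 176 + 20 = 216 mm.


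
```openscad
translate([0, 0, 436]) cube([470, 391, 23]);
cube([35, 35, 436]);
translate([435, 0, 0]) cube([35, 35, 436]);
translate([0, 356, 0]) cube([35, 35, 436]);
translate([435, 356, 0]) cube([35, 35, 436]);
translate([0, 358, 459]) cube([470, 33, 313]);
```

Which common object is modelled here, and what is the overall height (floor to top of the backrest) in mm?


A chair. The overall height is 772 mm.

A slab on four corner posts with a tall panel at the back — a chair. The seat slab sits at z = 436 with thickness 23, and the 313 mm backrest starts at the seat top, so the overall height is 436 + 23 + 313 = 772 mm.


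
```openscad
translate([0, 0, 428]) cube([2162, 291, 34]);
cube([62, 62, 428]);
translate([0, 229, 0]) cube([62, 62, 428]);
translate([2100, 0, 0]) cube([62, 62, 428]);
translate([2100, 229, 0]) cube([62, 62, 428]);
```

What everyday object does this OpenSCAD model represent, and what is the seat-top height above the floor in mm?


A bench. The seat-top height is 462 mm.

A long slab on four corner posts — a bench. The slab sits at z = 428 with thickness 34, so the top is 428 + 34 = 462 mm.


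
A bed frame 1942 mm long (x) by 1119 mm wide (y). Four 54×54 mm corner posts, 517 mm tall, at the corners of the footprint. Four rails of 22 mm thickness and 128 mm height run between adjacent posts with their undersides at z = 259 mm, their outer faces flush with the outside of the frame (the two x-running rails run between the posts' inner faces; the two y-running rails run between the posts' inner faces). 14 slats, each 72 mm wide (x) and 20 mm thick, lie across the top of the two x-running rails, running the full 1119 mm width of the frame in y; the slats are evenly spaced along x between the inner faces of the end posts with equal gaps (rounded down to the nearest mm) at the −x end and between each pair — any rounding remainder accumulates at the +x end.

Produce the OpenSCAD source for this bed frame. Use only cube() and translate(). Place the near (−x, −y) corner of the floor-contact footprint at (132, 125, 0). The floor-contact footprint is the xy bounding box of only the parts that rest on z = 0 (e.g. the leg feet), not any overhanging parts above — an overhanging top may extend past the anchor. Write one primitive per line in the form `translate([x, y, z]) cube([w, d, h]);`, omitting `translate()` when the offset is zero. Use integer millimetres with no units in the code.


translate([132, 125, 0]) cube([54, 54, 517]);
translate([132, 1190, 0]) cube([54, 54, 517]);
translate([2020, 125, 0]) cube([54, 54, 517]);
translate([2020, 1190, 0]) cube([54, 54, 517]);
translate([186, 125, 259]) cube([1834, 22, 128]);
translate([186, 1222, 259]) cube([1834, 22, 128]);
translate([132, 179, 259]) cube([22, 1011, 128]);
translate([2052, 179, 259]) cube([22, 1011, 128]);
translate([241, 125, 387]) cube([72, 1119, 20]);
translate([368, 125, 387]) cube([72, 1119, 20]);
translate([495, 125, 387]) cube([72, 1119, 20]);
translate([622, 125, 387]) cube([72, 1119, 20]);
translate([749, 125, 387]) cube([72, 1119, 20]);
translate([876, 125, 387]) cube([72, 1119, 20]);
translate([1003, 125, 387]) cube([72, 1119, 20]);
translate([1130, 125, 387]) cube([72, 1119, 20]);
translate([1257, 125, 387]) cube([72, 1119, 20]);
translate([1384, 125, 387]) cube([72, 1119, 20]);
translate([1511, 125, 387]) cube([72, 1119, 20]);
translate([1638, 125, 387]) cube([72, 1119, 20]);
translate([1765, 125, 387]) cube([72, 1119, 20]);
translate([1892, 125, 387]) cube([72, 1119, 20]);


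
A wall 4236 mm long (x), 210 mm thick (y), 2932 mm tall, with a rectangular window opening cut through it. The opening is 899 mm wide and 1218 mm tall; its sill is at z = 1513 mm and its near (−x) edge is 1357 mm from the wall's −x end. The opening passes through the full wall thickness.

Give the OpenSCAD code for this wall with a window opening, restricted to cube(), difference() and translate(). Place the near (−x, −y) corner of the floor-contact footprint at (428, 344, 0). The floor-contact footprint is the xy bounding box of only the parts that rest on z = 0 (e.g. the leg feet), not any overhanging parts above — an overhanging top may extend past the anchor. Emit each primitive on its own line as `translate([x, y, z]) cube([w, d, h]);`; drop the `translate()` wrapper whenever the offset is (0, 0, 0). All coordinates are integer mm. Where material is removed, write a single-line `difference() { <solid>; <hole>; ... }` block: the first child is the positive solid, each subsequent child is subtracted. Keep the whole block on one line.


difference() { translate([428, 344, 0]) cube([4236, 210, 2932]); translate([1785, 344, 1513]) cube([899, 210, 1218]); }


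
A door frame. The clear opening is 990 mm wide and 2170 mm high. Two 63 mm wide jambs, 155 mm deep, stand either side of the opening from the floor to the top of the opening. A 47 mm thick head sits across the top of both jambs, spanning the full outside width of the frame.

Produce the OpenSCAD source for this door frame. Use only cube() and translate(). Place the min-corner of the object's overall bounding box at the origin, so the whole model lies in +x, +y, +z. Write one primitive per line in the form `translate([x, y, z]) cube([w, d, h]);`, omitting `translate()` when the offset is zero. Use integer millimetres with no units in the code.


cube([63, 155, 2170]);
translate([1053, 0, 0]) cube([63, 155, 2170]);
translate([0, 0, 2170]) cube([1116, 155, 47]);


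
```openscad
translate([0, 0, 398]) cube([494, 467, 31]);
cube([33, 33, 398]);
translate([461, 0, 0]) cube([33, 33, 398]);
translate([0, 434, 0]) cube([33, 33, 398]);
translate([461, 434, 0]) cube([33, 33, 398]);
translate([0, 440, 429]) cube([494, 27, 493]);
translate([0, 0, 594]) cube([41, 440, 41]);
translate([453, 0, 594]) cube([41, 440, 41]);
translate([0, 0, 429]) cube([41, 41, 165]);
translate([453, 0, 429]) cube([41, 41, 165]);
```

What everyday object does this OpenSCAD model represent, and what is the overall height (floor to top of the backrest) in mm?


A chair. The overall height is 922 mm.

A slab on four corner posts with a tall panel at the back — a chair. The seat slab sits at z = 398 with thickness 31, and the 493 mm backrest starts at the seat top, so the overall height is 398 + 31 + 493 = 922 mm.


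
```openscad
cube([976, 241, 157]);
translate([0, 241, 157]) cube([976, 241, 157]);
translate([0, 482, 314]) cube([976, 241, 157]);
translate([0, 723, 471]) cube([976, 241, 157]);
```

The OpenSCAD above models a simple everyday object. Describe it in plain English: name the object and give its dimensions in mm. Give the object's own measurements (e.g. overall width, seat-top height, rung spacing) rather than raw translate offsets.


A straight staircase of 4 solid steps. Each step is 976 mm wide (x), 241 mm deep (y, the going) and 157 mm tall (the rise). The first step rests on the floor; each subsequent step sits one going further in +y and one rise higher in +z, directly behind and above the previous step with no overlap.


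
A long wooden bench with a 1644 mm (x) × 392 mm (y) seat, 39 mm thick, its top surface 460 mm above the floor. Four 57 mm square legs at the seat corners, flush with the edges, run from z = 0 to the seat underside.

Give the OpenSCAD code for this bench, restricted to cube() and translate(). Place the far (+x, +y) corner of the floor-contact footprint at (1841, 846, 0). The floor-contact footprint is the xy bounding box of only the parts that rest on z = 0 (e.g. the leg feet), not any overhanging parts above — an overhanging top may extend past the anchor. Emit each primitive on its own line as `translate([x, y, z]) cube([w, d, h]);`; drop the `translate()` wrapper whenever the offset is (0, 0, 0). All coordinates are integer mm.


// leg_h = 460 − 39 = 421
translate([197, 454, 421]) cube([1644, 392, 39]);
translate([197, 454, 0]) cube([57, 57, 421]);
translate([197, 789, 0]) cube([57, 57, 421]);
translate([1784, 454, 0]) cube([57, 57, 421]);
translate([1784, 789, 0]) cube([57, 57, 421]);


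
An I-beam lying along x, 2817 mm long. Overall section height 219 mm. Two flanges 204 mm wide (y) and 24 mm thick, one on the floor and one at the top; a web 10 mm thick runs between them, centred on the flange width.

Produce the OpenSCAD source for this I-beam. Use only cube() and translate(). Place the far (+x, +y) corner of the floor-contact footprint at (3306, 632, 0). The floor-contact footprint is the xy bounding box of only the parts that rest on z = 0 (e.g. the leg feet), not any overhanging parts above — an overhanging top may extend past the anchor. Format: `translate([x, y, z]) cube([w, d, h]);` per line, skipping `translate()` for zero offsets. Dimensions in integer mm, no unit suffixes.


translate([489, 428, 0]) cube([2817, 204, 24]);
translate([489, 525, 24]) cube([2817, 10, 171]);
translate([489, 428, 195]) cube([2817, 204, 24]);


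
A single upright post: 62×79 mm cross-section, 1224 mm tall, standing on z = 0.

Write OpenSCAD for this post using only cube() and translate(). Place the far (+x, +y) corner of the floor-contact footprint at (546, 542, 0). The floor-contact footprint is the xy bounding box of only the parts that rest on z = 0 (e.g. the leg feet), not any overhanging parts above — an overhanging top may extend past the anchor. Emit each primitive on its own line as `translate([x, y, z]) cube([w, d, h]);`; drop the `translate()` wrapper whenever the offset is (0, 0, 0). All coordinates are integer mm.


translate([484, 463, 0]) cube([62, 79, 1224]);


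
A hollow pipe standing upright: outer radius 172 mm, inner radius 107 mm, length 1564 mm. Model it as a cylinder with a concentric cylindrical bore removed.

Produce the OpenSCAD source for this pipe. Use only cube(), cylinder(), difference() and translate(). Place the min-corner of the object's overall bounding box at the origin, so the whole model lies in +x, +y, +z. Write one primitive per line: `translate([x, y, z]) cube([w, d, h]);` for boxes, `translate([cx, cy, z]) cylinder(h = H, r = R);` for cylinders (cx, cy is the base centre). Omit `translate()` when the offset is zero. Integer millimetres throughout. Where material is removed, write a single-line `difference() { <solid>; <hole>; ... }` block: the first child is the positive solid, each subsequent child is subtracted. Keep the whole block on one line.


difference() { translate([172, 172, 0]) cylinder(h = 1564, r = 172); translate([172, 172, 0]) cylinder(h = 1564, r = 107); }


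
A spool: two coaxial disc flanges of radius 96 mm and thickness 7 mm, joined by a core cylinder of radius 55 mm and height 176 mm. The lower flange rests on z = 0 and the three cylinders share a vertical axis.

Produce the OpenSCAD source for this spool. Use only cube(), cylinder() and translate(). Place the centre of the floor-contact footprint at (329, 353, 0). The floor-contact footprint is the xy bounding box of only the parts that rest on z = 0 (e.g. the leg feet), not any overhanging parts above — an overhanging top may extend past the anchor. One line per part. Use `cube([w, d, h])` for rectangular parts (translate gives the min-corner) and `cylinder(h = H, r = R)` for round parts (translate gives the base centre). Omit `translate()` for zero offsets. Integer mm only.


translate([329, 353, 0]) cylinder(h = 7, r = 96);
translate([329, 353, 7]) cylinder(h = 176, r = 55);
translate([329, 353, 183]) cylinder(h = 7, r = 96);


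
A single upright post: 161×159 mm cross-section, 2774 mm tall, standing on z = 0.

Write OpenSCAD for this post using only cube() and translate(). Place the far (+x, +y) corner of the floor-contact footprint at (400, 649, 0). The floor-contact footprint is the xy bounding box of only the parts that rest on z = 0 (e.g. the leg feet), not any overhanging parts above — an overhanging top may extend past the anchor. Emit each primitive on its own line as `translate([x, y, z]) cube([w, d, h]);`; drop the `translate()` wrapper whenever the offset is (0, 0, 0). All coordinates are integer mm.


translate([239, 490, 0]) cube([161, 159, 2774]);


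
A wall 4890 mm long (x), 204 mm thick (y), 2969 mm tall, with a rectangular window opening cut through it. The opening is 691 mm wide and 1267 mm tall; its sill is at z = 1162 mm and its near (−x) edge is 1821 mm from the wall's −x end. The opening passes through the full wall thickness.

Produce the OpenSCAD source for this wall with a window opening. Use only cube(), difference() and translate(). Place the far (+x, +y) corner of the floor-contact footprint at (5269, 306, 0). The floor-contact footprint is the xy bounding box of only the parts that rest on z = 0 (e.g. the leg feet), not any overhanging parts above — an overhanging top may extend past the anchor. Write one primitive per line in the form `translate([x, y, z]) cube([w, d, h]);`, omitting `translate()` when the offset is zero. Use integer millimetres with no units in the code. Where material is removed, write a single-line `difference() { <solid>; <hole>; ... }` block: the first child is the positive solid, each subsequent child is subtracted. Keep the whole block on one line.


difference() { translate([379, 102, 0]) cube([4890, 204, 2969]); translate([2200, 102, 1162]) cube([691, 204, 1267]); }


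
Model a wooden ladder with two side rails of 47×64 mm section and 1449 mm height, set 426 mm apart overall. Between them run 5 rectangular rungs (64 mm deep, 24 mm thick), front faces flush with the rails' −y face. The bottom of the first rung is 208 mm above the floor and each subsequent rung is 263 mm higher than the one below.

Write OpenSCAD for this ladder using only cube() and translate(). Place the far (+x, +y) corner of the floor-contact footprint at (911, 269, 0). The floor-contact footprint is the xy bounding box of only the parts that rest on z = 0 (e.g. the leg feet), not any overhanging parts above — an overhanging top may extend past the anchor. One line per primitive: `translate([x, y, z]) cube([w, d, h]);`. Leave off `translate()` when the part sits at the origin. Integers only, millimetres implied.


translate([485, 205, 0]) cube([47, 64, 1449]);
translate([864, 205, 0]) cube([47, 64, 1449]);
translate([532, 205, 208]) cube([332, 64, 24]);
translate([532, 205, 471]) cube([332, 64, 24]);
translate([532, 205, 734]) cube([332, 64, 24]);
translate([532, 205, 997]) cube([332, 64, 24]);
translate([532, 205, 1260]) cube([332, 64, 24]);


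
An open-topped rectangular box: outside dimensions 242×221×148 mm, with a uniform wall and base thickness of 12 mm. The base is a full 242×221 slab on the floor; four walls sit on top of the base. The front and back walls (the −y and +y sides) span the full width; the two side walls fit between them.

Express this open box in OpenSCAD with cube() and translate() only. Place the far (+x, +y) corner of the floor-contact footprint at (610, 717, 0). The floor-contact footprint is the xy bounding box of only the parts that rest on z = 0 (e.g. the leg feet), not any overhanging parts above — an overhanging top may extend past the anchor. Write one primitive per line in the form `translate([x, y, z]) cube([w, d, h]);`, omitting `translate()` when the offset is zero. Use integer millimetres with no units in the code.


translate([368, 496, 0]) cube([242, 221, 12]);
translate([368, 496, 12]) cube([242, 12, 136]);
translate([368, 705, 12]) cube([242, 12, 136]);
translate([368, 508, 12]) cube([12, 197, 136]);
translate([598, 508, 12]) cube([12, 197, 136]);


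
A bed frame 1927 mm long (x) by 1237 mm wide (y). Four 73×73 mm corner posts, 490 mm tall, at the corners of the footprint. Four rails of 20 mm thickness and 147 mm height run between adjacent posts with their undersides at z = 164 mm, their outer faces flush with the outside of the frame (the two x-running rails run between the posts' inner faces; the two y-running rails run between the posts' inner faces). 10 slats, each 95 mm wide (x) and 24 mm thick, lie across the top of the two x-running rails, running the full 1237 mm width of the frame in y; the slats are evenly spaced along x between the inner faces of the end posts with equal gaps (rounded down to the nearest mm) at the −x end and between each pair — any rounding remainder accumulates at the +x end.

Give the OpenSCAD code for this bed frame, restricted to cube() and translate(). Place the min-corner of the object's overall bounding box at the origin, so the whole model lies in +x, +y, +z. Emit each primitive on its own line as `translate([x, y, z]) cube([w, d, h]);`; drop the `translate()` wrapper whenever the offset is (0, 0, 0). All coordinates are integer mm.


cube([73, 73, 490]);
translate([0, 1164, 0]) cube([73, 73, 490]);
translate([1854, 0, 0]) cube([73, 73, 490]);
translate([1854, 1164, 0]) cube([73, 73, 490]);
translate([73, 0, 164]) cube([1781, 20, 147]);
translate([73, 1217, 164]) cube([1781, 20, 147]);
translate([0, 73, 164]) cube([20, 1091, 147]);
translate([1907, 73, 164]) cube([20, 1091, 147]);
translate([148, 0, 311]) cube([95, 1237, 24]);
translate([318, 0, 311]) cube([95, 1237, 24]);
translate([488, 0, 311]) cube([95, 1237, 24]);
translate([658, 0, 311]) cube([95, 1237, 24]);
translate([828, 0, 311]) cube([95, 1237, 24]);
translate([998, 0, 311]) cube([95, 1237, 24]);
translate([1168, 0, 311]) cube([95, 1237, 24]);
translate([1338, 0, 311]) cube([95, 1237, 24]);
translate([1508, 0, 311]) cube([95, 1237, 24]);
translate([1678, 0, 311]) cube([95, 1237, 24]);


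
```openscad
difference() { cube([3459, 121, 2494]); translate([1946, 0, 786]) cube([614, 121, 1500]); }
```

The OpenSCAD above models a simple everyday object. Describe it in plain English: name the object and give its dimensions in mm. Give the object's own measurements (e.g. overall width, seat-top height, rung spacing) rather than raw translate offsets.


A wall 3459 mm long (x), 121 mm thick (y), 2494 mm tall, with a rectangular window opening cut through it. The opening is 614 mm wide and 1500 mm tall; its sill is at z = 786 mm and its near (−x) edge is 1946 mm from the wall's −x end. The opening passes through the full wall thickness.


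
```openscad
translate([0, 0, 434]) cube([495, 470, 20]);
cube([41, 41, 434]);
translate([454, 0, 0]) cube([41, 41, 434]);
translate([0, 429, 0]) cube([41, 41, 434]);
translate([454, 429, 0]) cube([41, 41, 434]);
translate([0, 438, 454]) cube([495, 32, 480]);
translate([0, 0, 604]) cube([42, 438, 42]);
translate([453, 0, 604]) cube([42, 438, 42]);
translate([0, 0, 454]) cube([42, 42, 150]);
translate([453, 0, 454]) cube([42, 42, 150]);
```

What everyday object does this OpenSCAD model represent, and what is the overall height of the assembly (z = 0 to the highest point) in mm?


A chair. The overall height is 934 mm.

A slab on four corner posts with a tall panel at the back — a chair. The seat slab sits at z = 434 with thickness 20, and the 480 mm backrest starts at the seat top, so the overall height is 434 + 20 + 480 = 934 mm.


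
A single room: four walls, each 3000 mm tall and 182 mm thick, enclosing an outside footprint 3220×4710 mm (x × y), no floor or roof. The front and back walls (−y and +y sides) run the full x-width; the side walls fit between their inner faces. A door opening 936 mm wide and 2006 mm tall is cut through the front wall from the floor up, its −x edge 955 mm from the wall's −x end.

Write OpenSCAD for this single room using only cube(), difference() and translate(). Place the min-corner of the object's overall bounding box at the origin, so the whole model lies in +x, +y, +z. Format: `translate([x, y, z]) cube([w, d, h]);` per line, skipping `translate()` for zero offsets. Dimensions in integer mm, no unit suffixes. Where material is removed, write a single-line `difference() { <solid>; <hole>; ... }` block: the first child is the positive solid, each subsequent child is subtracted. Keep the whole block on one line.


difference() { cube([3220, 182, 3000]); translate([955, 0, 0]) cube([936, 182, 2006]); }
translate([0, 4528, 0]) cube([3220, 182, 3000]);
translate([0, 182, 0]) cube([182, 4346, 3000]);
translate([3038, 182, 0]) cube([182, 4346, 3000]);


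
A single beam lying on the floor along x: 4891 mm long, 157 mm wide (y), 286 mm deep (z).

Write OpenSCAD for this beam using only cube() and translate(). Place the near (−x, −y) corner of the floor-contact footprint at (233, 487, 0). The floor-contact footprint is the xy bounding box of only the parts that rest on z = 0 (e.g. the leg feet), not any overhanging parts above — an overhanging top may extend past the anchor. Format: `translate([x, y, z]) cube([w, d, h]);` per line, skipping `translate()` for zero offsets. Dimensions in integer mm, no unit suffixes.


translate([233, 487, 0]) cube([4891, 157, 286]);


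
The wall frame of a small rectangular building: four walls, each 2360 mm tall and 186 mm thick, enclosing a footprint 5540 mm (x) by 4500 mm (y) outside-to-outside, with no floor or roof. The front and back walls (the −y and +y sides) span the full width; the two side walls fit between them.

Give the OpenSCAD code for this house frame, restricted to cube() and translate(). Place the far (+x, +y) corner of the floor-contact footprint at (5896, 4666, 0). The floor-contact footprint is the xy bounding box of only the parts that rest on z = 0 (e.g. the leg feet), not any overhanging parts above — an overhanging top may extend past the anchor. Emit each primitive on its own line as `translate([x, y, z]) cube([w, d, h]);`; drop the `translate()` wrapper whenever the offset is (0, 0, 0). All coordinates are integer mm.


translate([356, 166, 0]) cube([5540, 186, 2360]);
translate([356, 4480, 0]) cube([5540, 186, 2360]);
translate([356, 352, 0]) cube([186, 4128, 2360]);
translate([5710, 352, 0]) cube([186, 4128, 2360]);


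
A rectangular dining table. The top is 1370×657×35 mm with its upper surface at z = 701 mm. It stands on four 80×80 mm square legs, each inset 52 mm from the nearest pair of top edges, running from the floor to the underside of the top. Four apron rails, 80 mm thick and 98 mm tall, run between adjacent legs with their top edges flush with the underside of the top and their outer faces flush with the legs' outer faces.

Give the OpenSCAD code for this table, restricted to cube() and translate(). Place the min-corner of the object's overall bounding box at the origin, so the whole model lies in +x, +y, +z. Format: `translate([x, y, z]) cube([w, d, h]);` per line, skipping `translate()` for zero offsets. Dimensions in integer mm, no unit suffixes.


translate([0, 0, 666]) cube([1370, 657, 35]);
translate([52, 52, 0]) cube([80, 80, 666]);
translate([1238, 52, 0]) cube([80, 80, 666]);
translate([52, 525, 0]) cube([80, 80, 666]);
translate([1238, 525, 0]) cube([80, 80, 666]);
translate([132, 52, 568]) cube([1106, 80, 98]);
translate([132, 525, 568]) cube([1106, 80, 98]);
translate([52, 132, 568]) cube([80, 393, 98]);
translate([1238, 132, 568]) cube([80, 393, 98]);


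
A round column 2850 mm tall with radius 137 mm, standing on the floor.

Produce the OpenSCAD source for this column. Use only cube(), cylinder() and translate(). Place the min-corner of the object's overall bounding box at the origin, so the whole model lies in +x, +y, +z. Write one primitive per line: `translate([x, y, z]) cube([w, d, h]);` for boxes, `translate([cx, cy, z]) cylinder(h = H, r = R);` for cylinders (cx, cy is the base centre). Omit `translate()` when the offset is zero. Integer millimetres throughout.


translate([137, 137, 0]) cylinder(h = 2850, r = 137);


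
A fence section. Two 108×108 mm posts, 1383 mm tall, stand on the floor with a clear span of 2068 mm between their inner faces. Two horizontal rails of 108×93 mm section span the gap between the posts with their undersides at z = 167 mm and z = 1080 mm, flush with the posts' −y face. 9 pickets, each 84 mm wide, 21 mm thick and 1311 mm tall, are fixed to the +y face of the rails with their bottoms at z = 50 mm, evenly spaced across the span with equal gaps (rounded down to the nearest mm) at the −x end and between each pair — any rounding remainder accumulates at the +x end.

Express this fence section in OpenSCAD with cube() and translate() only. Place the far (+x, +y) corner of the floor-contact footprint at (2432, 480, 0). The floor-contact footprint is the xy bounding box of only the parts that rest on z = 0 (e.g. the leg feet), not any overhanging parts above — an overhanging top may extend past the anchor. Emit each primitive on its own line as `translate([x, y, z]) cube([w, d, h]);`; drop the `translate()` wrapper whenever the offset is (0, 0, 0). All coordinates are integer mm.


translate([148, 372, 0]) cube([108, 108, 1383]);
translate([2324, 372, 0]) cube([108, 108, 1383]);
translate([256, 372, 167]) cube([2068, 108, 93]);
translate([256, 372, 1080]) cube([2068, 108, 93]);
translate([387, 480, 50]) cube([84, 21, 1311]);
translate([602, 480, 50]) cube([84, 21, 1311]);
translate([817, 480, 50]) cube([84, 21, 1311]);
translate([1032, 480, 50]) cube([84, 21, 1311]);
translate([1247, 480, 50]) cube([84, 21, 1311]);
translate([1462, 480, 50]) cube([84, 21, 1311]);
translate([1677, 480, 50]) cube([84, 21, 1311]);
translate([1892, 480, 50]) cube([84, 21, 1311]);
translate([2107, 480, 50]) cube([84, 21, 1311]);


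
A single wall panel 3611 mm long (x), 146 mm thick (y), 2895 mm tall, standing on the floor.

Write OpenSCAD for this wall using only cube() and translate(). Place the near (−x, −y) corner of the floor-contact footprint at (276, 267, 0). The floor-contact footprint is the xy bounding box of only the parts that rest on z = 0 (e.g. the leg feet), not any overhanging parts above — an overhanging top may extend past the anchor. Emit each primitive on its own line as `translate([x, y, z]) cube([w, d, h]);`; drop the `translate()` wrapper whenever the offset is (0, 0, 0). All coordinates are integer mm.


translate([276, 267, 0]) cube([3611, 146, 2895]);


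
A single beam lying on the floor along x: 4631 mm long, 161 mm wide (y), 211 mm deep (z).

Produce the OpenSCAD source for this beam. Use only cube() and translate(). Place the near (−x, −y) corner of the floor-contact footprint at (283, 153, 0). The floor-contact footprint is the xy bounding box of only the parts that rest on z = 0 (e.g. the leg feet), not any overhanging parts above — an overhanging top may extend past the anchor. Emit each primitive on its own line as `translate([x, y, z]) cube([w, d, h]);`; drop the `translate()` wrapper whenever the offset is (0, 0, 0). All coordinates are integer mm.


translate([283, 153, 0]) cube([4631, 161, 211]);


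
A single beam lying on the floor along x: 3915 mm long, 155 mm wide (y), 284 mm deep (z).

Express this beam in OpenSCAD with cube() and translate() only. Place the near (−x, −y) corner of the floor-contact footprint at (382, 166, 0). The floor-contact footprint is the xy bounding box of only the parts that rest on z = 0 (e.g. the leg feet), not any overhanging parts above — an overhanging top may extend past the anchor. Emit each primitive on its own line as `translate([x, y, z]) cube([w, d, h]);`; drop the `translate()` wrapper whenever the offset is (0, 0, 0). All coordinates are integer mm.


translate([382, 166, 0]) cube([3915, 155, 284]);


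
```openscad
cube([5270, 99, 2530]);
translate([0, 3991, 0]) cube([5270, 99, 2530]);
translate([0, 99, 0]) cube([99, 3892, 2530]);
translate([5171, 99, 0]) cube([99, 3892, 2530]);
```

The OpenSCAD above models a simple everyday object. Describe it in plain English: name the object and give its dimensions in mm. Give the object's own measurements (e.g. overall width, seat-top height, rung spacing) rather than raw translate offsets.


The wall frame of a small rectangular building: four walls, each 2530 mm tall and 99 mm thick, enclosing a footprint 5270 mm (x) by 4090 mm (y) outside-to-outside, with no floor or roof. The front and back walls (the −y and +y sides) span the full width; the two side walls fit between them.


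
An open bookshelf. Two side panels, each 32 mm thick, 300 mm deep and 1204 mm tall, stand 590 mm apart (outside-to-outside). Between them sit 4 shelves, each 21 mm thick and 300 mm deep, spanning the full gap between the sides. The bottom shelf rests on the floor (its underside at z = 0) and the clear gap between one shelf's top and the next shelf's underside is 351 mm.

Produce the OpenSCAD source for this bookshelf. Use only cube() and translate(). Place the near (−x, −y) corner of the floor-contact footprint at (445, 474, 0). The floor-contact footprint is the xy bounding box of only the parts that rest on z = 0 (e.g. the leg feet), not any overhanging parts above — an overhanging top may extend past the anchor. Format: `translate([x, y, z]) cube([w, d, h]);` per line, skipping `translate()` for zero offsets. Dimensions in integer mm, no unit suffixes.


translate([445, 474, 0]) cube([32, 300, 1204]);
translate([1003, 474, 0]) cube([32, 300, 1204]);
translate([477, 474, 0]) cube([526, 300, 21]);
translate([477, 474, 372]) cube([526, 300, 21]);
translate([477, 474, 744]) cube([526, 300, 21]);
translate([477, 474, 1116]) cube([526, 300, 21]);


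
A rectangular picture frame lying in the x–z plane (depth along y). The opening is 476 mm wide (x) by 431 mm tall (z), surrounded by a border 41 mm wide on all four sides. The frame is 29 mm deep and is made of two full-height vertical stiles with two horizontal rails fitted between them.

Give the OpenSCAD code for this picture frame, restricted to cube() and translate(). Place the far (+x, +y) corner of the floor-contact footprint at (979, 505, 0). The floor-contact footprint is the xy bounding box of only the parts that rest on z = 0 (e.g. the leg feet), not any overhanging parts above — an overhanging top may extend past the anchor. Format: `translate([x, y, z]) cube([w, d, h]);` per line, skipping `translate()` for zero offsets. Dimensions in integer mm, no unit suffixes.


translate([421, 476, 0]) cube([41, 29, 513]);
translate([938, 476, 0]) cube([41, 29, 513]);
translate([462, 476, 0]) cube([476, 29, 41]);
translate([462, 476, 472]) cube([476, 29, 41]);


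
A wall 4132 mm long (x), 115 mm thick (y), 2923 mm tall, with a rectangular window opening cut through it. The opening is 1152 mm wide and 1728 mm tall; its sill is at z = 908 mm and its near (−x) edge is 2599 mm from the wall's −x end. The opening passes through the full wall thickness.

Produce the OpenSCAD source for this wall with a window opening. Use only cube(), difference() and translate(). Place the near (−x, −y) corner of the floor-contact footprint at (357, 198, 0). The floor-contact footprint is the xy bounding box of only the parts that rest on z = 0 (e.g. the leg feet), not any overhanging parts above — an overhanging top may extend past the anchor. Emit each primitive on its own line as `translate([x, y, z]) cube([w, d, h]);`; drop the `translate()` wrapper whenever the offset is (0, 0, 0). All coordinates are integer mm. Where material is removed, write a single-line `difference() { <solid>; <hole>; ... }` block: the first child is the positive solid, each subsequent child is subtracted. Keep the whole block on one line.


difference() { translate([357, 198, 0]) cube([4132, 115, 2923]); translate([2956, 198, 908]) cube([1152, 115, 1728]); }


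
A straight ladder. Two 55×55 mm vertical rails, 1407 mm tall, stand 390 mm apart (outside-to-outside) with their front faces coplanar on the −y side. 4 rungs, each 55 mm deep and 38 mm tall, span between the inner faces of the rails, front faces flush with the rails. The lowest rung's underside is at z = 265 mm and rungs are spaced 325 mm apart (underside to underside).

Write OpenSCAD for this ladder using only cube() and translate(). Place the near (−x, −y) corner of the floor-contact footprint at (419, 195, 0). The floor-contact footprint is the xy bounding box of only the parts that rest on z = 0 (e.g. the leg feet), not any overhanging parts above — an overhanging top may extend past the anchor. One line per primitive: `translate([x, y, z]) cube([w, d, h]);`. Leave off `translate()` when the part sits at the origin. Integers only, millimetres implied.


translate([419, 195, 0]) cube([55, 55, 1407]);
translate([754, 195, 0]) cube([55, 55, 1407]);
translate([474, 195, 265]) cube([280, 55, 38]);
translate([474, 195, 590]) cube([280, 55, 38]);
translate([474, 195, 915]) cube([280, 55, 38]);
translate([474, 195, 1240]) cube([280, 55, 38]);


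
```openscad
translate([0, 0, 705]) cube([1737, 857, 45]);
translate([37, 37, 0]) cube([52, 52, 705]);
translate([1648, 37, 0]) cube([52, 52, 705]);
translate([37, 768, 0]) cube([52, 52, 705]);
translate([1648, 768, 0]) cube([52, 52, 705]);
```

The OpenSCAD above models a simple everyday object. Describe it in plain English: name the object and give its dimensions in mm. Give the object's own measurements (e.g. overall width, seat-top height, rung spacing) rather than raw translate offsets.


A table: top 1737 mm (x) × 857 mm (y), 45 mm thick, upper face at z = 750 mm, on four 52×52 mm square legs, each inset 37 mm from the nearest pair of top edges from z = 0 to the bottom of the top.


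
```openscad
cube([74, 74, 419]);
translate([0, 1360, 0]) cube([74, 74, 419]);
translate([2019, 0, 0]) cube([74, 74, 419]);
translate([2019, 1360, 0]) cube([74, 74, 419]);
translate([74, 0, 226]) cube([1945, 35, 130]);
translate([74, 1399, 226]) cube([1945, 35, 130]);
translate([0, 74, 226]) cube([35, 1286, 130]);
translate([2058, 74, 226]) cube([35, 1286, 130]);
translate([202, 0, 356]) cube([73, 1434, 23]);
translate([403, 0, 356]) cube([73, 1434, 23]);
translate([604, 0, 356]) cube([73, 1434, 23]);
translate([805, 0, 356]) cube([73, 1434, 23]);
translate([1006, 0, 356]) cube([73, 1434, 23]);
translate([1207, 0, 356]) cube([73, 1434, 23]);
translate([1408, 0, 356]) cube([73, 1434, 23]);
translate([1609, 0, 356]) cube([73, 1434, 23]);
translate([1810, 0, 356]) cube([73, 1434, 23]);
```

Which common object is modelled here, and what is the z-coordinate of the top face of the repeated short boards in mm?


A bed frame. The slat-top height is 379 mm.

Four posts, four rails, and a row of slats — a bed frame. Slats sit on the rails at z = 226 + 130 = 356; with slat thickness 23, the top is 379 mm.
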